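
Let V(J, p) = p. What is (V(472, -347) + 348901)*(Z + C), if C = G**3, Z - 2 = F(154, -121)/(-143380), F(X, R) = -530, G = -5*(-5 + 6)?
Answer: -307341149317/7169 ≈ -4.2871e+7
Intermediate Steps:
G = -5 (G = -5*1 = -5)
Z = 28729/14338 (Z = 2 - 530/(-143380) = 2 - 530*(-1/143380) = 2 + 53/14338 = 28729/14338 ≈ 2.0037)
C = -125 (C = (-5)**3 = -125)
(V(472, -347) + 348901)*(Z + C) = (-347 + 348901)*(28729/14338 - 125) = 348554*(-1763521/14338) = -307341149317/7169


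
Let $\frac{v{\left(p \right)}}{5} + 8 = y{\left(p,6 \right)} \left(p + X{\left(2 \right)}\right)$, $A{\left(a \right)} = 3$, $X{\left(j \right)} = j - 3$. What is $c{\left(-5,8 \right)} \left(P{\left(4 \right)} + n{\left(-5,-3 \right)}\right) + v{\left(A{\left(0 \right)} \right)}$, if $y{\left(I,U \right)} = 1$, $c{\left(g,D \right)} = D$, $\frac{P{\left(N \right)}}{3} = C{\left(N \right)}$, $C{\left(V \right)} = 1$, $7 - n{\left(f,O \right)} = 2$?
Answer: $34$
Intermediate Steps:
$n{\left(f,O \right)} = 5$ ($n{\left(f,O \right)} = 7 - 2 = 5$)
$X{\left(j \right)} = -3 + j$
$P{\left(N \right)} = 3$ ($P{\left(N \right)} = 3 \cdot 1 = 3$)
$v{\left(p \right)} = -45 + 5 p$ ($v{\left(p \right)} = -40 + 5 \cdot 1 \left(p + \left(-3 + 2\right)\right) = -40 + 5 \cdot 1 \left(p - 1\right) = -40 + 5 \cdot 1 \left(-1 + p\right) = -40 + 5 \left(-1 + p\right) = -40 + \left(-5 + 5 p\right) = -45 + 5 p$)
$c{\left(-5,8 \right)} \left(P{\left(4 \right)} + n{\left(-5,-3 \right)}\right) + v{\left(A{\left(0 \right)} \right)} = 8 \left(3 + 5\right) + \left(-45 + 5 \cdot 3\right) = 8 \cdot 8 + \left(-45 + 15\right) = 64 - 30 = 34$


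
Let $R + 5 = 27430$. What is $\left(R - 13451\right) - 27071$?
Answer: $-13097$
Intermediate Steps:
$R = 27425$ ($R = -5 + 27430 = 27425$)
$\left(R - 13451\right) - 27071 = \left(27425 - 13451\right) - 27071 = 13974 - 27071 = -13097$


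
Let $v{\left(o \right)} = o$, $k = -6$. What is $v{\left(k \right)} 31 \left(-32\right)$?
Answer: $5952$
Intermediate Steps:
$v{\left(k \right)} 31 \left(-32\right) = \left(-6\right) 31 \left(-32\right) = \left(-186\right) \left(-32\right) = 5952$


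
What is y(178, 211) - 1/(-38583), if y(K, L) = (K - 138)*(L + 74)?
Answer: 439846201/38583 ≈ 11400.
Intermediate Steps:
y(K, L) = (-138 + K)*(74 + L)
y(178, 211) - 1/(-38583) = (-10212 - 138*211 + 74*178 + 178*211) - 1/(-38583) = (-10212 - 29118 + 13172 + 37558) - 1*(-1/38583) = 11400 + 1/38583 = 439846201/38583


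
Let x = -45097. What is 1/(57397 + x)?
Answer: 1/12300 ≈ 8.1301e-5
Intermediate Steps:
1/(57397 + x) = 1/(57397 - 45097) = 1/12300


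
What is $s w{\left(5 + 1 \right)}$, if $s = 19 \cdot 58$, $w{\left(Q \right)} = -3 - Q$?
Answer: $-9918$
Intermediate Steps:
$s = 1102$
$s w{\left(5 + 1 \right)} = 1102 \left(-3 - \left(5 + 1\right)\right) = 1102 \left(-3 - 6\right) = 1102 \left(-9\right) = -9918$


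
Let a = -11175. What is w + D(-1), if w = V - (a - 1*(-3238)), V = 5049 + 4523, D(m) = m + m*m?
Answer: 17509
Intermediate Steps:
D(m) = m + m²
V = 9572
w = 17509 (w = 9572 - (-11175 - 1*(-3238)) = 9572 - (-11175 + 3238) = 9572 - 1*(-7937) = 9572 + 7937 = 17509)
w + D(-1) = 17509 - (1 - 1) = 17509 - 1*0 = 17509 + 0 = 17509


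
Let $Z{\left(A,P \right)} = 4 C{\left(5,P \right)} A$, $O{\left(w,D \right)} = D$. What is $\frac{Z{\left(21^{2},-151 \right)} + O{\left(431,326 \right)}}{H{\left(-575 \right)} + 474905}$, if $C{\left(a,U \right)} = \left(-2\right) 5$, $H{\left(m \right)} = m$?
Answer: $- \frac{8657}{237165} \approx -0.036502$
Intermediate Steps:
$C{\left(a,U \right)} = -10$
$Z{\left(A,P \right)} = - 40 A$ ($Z{\left(A,P \right)} = 4 \left(-10\right) A = - 40 A$)
$\frac{Z{\left(21^{2},-151 \right)} + O{\left(431,326 \right)}}{H{\left(-575 \right)} + 474905} = \frac{- 40 \cdot 21^{2} + 326}{-575 + 474905} = \frac{\left(-40\right) 441 + 326}{474330} = \left(-17640 + 326\right) \frac{1}{474330} = \left(-17314\right) \frac{1}{474330} = - \frac{8657}{237165}$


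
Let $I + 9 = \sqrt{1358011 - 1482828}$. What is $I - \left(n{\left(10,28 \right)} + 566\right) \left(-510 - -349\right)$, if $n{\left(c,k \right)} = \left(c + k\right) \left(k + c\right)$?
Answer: $323601 + i \sqrt{124817} \approx 3.236 \cdot 10^{5} + 353.29 i$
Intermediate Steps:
$I = -9 + i \sqrt{124817}$ ($I = -9 + \sqrt{1358011 - 1482828} = -9 + \sqrt{-124817} = -9 + i \sqrt{124817} \approx -9.0 + 353.29 i$)
$n{\left(c,k \right)} = \left(c + k\right)^{2}$ ($n{\left(c,k \right)} = \left(c + k\right) \left(c + k\right) = \left(c + k\right)^{2}$)
$I - \left(n{\left(10,28 \right)} + 566\right) \left(-510 - -349\right) = \left(-9 + i \sqrt{124817}\right) - \left(\left(10 + 28\right)^{2} + 566\right) \left(-510 - -349\right) = \left(-9 + i \sqrt{124817}\right) - \left(38^{2} + 566\right) \left(-510 + 349\right) = \left(-9 + i \sqrt{124817}\right) - \left(1444 + 566\right) \left(-161\right) = \left(-9 + i \sqrt{124817}\right) - 2010 \left(-161\right) = \left(-9 + i \sqrt{124817}\right) - -323610 = \left(-9 + i \sqrt{124817}\right) + 323610 = 323601 + i \sqrt{124817}$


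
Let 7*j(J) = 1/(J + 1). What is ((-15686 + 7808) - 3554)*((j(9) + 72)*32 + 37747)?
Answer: -16025389032/35 ≈ -4.5787e+8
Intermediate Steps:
j(J) = 1/(7*(1 + J)) (j(J) = 1/(7*(J + 1)) = 1/(7*(1 + J)))
((-15686 + 7808) - 3554)*((j(9) + 72)*32 + 37747) = ((-15686 + 7808) - 3554)*((1/(7*(1 + 9)) + 72)*32 + 37747) = (-7878 - 3554)*(((⅐)/10 + 72)*32 + 37747) = -11432*(((⅐)*(⅒) + 72)*32 + 37747) = -11432*((1/70 + 72)*32 + 37747) = -11432*((5041/70)*32 + 37747) = -11432*(80656/35 + 37747) = -11432*1401801/35 = -16025389032/35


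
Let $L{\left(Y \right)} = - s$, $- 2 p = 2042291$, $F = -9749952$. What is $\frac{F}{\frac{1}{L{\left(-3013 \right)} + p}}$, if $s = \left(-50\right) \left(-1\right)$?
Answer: $9956607107616$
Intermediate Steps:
$p = - \frac{2042291}{2}$ ($p = \left(- \frac{1}{2}\right) 2042291 = - \frac{2042291}{2} \approx -1.0211 \cdot 10^{6}$)
$s = 50$
$L{\left(Y \right)} = -50$ ($L{\left(Y \right)} = \left(-1\right) 50 = -50$)
$\frac{F}{\frac{1}{L{\left(-3013 \right)} + p}} = - \frac{9749952}{\frac{1}{-50 - \frac{2042291}{2}}} = - \frac{9749952}{\frac{1}{- \frac{2042391}{2}}} = - \frac{9749952}{- \frac{2}{2042391}} = \left(-9749952\right) \left(- \frac{2042391}{2}\right) = 9956607107616$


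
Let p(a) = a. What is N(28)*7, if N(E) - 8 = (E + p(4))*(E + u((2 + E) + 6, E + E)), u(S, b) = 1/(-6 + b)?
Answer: 158312/25 ≈ 6332.5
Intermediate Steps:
N(E) = 8 + (4 + E)*(E + 1/(-6 + 2*E)) (N(E) = 8 + (E + 4)*(E + 1/(-6 + (E + E))) = 8 + (4 + E)*(E + 1/(-6 + 2*E)))
N(28)*7 = ((-22 + 28² + 28³ - 7/2*28)/(-3 + 28))*7 = ((-22 + 784 + 21952 - 98)/25)*7 = ((1/25)*22616)*7 = (22616/25)*7 = 158312/25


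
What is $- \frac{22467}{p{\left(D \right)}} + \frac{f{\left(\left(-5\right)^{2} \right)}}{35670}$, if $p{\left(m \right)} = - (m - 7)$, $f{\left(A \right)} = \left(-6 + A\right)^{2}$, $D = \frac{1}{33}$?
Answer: $- \frac{1322302367}{410205} \approx -3223.5$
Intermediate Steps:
$D = \frac{1}{33} \approx 0.030303$
$p{\left(m \right)} = 7 - m$ ($p{\left(m \right)} = - (-7 + m) = 7 - m$)
$- \frac{22467}{p{\left(D \right)}} + \frac{f{\left(\left(-5\right)^{2} \right)}}{35670} = - \frac{22467}{7 - \frac{1}{33}} + \frac{\left(-6 + \left(-5\right)^{2}\right)^{2}}{35670} = - \frac{22467}{7 - \frac{1}{33}} + \left(-6 + 25\right)^{2} \cdot \frac{1}{35670} = - \frac{22467}{\frac{230}{33}} + 19^{2} \cdot \frac{1}{35670} = \left(-22467\right) \frac{33}{230} + 361 \cdot \frac{1}{35670} = - \frac{741411}{230} + \frac{361}{35670} = - \frac{1322302367}{410205}$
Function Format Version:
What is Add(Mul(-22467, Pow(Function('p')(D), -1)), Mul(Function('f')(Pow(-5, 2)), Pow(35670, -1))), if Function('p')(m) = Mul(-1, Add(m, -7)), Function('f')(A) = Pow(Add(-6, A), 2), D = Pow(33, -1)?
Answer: Rational(-1322302367, 410205) ≈ -3223.5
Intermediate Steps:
D = Rational(1, 33) ≈ 0.030303
Function('p')(m) = Add(7, Mul(-1, m)) (Function('p')(m) = Mul(-1, Add(-7, m)) = Add(7, Mul(-1, m)))
Add(Mul(-22467, Pow(Function('p')(D), -1)), Mul(Function('f')(Pow(-5, 2)), Pow(35670, -1))) = Add(Mul(-22467, Pow(Add(7, Mul(-1, Rational(1, 33))), -1)), Mul(Pow(Add(-6, Pow(-5, 2)), 2), Pow(35670, -1))) = Add(Mul(-22467, Pow(Add(7, Rational(-1, 33)), -1)), Mul(Pow(Add(-6, 25), 2), Rational(1, 35670))) = Add(Mul(-22467, Pow(Rational(230, 33), -1)), Mul(Pow(19, 2), Rational(1, 35670))) = Add(Mul(-22467, Rational(33, 230)), Mul(361, Rational(1, 35670))) = Add(Rational(-741411, 230), Rational(361, 35670)) = Rational(-1322302367, 410205)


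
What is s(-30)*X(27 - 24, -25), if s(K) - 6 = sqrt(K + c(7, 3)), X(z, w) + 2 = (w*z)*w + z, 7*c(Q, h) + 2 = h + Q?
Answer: 11256 + 268*I*sqrt(1414) ≈ 11256.0 + 10078.0*I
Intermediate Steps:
c(Q, h) = -2/7 + Q/7 + h/7 (c(Q, h) = -2/7 + (h + Q)/7 = -2/7 + (Q + h)/7 = -2/7 + (Q/7 + h/7) = -2/7 + Q/7 + h/7)
X(z, w) = -2 + z + z*w**2 (X(z, w) = -2 + ((w*z)*w + z) = -2 + (z*w**2 + z) = -2 + (z + z*w**2) = -2 + z + z*w**2)
s(K) = 6 + sqrt(8/7 + K) (s(K) = 6 + sqrt(K + (-2/7 + (1/7)*7 + (1/7)*3)) = 6 + sqrt(K + (-2/7 + 1 + 3/7)) = 6 + sqrt(K + 8/7) = 6 + sqrt(8/7 + K))
s(-30)*X(27 - 24, -25) = (6 + sqrt(56 + 49*(-30))/7)*(-2 + (27 - 24) + (27 - 24)*(-25)**2) = (6 + sqrt(56 - 1470)/7)*(-2 + 3 + 3*625) = (6 + sqrt(-1414)/7)*(-2 + 3 + 1875) = (6 + (I*sqrt(1414))/7)*1876 = (6 + I*sqrt(1414)/7)*1876 = 11256 + 268*I*sqrt(1414)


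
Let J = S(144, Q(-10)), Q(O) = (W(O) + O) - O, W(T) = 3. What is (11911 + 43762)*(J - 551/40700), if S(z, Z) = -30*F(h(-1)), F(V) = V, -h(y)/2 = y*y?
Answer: 135922790177/40700 ≈ 3.3396e+6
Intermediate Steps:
h(y) = -2*y**2 (h(y) = -2*y*y = -2*y**2)
Q(O) = 3 (Q(O) = (3 + O) - O = 3)
S(z, Z) = 60 (S(z, Z) = -(-60)*(-1)**2 = -(-60) = -30*(-2) = 60)
J = 60
(11911 + 43762)*(J - 551/40700) = (11911 + 43762)*(60 - 551/40700) = 55673*(60 - 551*1/40700) = 55673*(60 - 551/40700) = 55673*(2441449/40700) = 135922790177/40700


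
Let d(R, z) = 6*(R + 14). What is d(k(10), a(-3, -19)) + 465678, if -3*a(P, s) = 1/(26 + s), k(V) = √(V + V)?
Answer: 465762 + 12*√5 ≈ 4.6579e+5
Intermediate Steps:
k(V) = √2*√V (k(V) = √(2*V) = √2*√V)
a(P, s) = -1/(3*(26 + s))
d(R, z) = 84 + 6*R (d(R, z) = 6*(14 + R) = 84 + 6*R)
d(k(10), a(-3, -19)) + 465678 = (84 + 6*(√2*√10)) + 465678 = (84 + 6*(2*√5)) + 465678 = (84 + 12*√5) + 465678 = 465762 + 12*√5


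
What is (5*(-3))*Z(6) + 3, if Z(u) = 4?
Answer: -57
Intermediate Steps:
(5*(-3))*Z(6) + 3 = (5*(-3))*4 + 3 = -15*4 + 3 = -60 + 3 = -57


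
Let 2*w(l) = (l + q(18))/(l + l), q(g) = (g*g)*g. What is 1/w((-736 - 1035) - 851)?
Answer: -1748/535 ≈ -3.2673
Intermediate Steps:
q(g) = g³ (q(g) = g²*g = g³)
w(l) = (5832 + l)/(4*l) (w(l) = ((l + 18³)/(l + l))/2 = ((l + 5832)/((2*l)))/2 = ((5832 + l)*(1/(2*l)))/2 = ((5832 + l)/(2*l))/2 = (5832 + l)/(4*l))
1/w((-736 - 1035) - 851) = 1/((5832 + ((-736 - 1035) - 851))/(4*((-736 - 1035) - 851))) = 1/((5832 + (-1771 - 851))/(4*(-1771 - 851))) = 1/((¼)*(5832 - 2622)/(-2622)) = 1/((¼)*(-1/2622)*3210) = 1/(-535/1748) = -1748/535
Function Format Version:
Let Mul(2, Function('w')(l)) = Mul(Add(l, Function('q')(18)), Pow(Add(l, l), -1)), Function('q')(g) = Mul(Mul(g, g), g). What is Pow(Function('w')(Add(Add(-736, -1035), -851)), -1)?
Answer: Rational(-1748, 535) ≈ -3.2673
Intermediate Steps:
Function('q')(g) = Pow(g, 3) (Function('q')(g) = Mul(Pow(g, 2), g) = Pow(g, 3))
Function('w')(l) = Mul(Rational(1, 4), Pow(l, -1), Add(5832, l)) (Function('w')(l) = Mul(Rational(1, 2), Mul(Add(l, Pow(18, 3)), Pow(Add(l, l), -1))) = Mul(Rational(1, 2), Mul(Add(l, 5832), Pow(Mul(2, l), -1))) = Mul(Rational(1, 2), Mul(Add(5832, l), Mul(Rational(1, 2), Pow(l, -1)))) = Mul(Rational(1, 2), Mul(Rational(1, 2), Pow(l, -1), Add(5832, l))) = Mul(Rational(1, 4), Pow(l, -1), Add(5832, l)))
Pow(Function('w')(Add(Add(-736, -1035), -851)), -1) = Pow(Mul(Rational(1, 4), Pow(Add(Add(-736, -1035), -851), -1), Add(5832, Add(Add(-736, -1035), -851))), -1) = Pow(Mul(Rational(1, 4), Pow(Add(-1771, -851), -1), Add(5832, Add(-1771, -851))), -1) = Pow(Mul(Rational(1, 4), Pow(-2622, -1), Add(5832, -2622)), -1) = Pow(Mul(Rational(1, 4), Rational(-1, 2622), 3210), -1) = Pow(Rational(-535, 1748), -1) = Rational(-1748, 535)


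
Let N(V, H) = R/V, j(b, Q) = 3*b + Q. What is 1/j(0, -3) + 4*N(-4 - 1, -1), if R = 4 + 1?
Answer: -13/3 ≈ -4.3333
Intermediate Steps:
R = 5
j(b, Q) = Q + 3*b
N(V, H) = 5/V
1/j(0, -3) + 4*N(-4 - 1, -1) = 1/(-3 + 3*0) + 4*(5/(-4 - 1)) = 1/(-3 + 0) + 4*(5/(-5)) = 1/(-3) + 4*(5*(-⅕)) = -⅓ + 4*(-1) = -⅓ - 4 = -13/3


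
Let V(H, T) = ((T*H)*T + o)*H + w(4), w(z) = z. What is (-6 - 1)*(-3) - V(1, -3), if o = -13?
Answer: 21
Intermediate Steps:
V(H, T) = 4 + H*(-13 + H*T²) (V(H, T) = ((T*H)*T - 13)*H + 4 = ((H*T)*T - 13)*H + 4 = (H*T² - 13)*H + 4 = (-13 + H*T²)*H + 4 = H*(-13 + H*T²) + 4 = 4 + H*(-13 + H*T²))
(-6 - 1)*(-3) - V(1, -3) = (-6 - 1)*(-3) - (4 - 13*1 + 1²*(-3)²) = -7*(-3) - (4 - 13 + 1*9) = 21 - (4 - 13 + 9) = 21 - 1*0 = 21 + 0 = 21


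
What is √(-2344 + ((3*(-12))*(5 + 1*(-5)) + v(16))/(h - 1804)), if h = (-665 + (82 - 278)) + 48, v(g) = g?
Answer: 2*I*√4013342222/2617 ≈ 48.415*I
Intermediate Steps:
h = -813 (h = (-665 - 196) + 48 = -861 + 48 = -813)
√(-2344 + ((3*(-12))*(5 + 1*(-5)) + v(16))/(h - 1804)) = √(-2344 + ((3*(-12))*(5 + 1*(-5)) + 16)/(-813 - 1804)) = √(-2344 + (-36*(5 - 5) + 16)/(-2617)) = √(-2344 + (-36*0 + 16)*(-1/2617)) = √(-2344 + (0 + 16)*(-1/2617)) = √(-2344 + 16*(-1/2617)) = √(-2344 - 16/2617) = √(-6134264/2617) = 2*I*√4013342222/2617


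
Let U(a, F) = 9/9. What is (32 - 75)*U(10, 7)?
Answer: -43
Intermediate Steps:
U(a, F) = 1 (U(a, F) = 9*(⅑) = 1)
(32 - 75)*U(10, 7) = (32 - 75)*1 = -43*1 = -43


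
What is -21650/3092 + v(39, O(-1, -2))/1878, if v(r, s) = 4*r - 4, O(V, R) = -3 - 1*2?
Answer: -10047179/1451694 ≈ -6.9210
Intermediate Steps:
O(V, R) = -5 (O(V, R) = -3 - 2 = -5)
v(r, s) = -4 + 4*r
-21650/3092 + v(39, O(-1, -2))/1878 = -21650/3092 + (-4 + 4*39)/1878 = -21650*1/3092 + (-4 + 156)*(1/1878) = -10825/1546 + 152*(1/1878) = -10825/1546 + 76/939 = -10047179/1451694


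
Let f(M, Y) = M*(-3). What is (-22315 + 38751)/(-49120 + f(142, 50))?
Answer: -1174/3539 ≈ -0.33173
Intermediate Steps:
f(M, Y) = -3*M
(-22315 + 38751)/(-49120 + f(142, 50)) = (-22315 + 38751)/(-49120 - 3*142) = 16436/(-49120 - 426) = 16436/(-49546) = 16436*(-1/49546) = -1174/3539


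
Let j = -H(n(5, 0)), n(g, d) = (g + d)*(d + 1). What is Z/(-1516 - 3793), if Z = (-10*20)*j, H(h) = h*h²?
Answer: -25000/5309 ≈ -4.7090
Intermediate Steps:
n(g, d) = (1 + d)*(d + g) (n(g, d) = (d + g)*(1 + d) = (1 + d)*(d + g))
H(h) = h³
j = -125 (j = -(0 + 5 + 0² + 0*5)³ = -(0 + 5 + 0 + 0)³ = -1*5³ = -1*125 = -125)
Z = 25000 (Z = -10*20*(-125) = -200*(-125) = 25000)
Z/(-1516 - 3793) = 25000/(-1516 - 3793) = 25000/(-5309) = 25000*(-1/5309) = -25000/5309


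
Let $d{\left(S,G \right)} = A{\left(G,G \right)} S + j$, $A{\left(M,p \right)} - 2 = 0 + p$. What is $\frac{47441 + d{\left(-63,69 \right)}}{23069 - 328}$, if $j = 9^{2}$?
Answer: $\frac{43049}{22741} \approx 1.893$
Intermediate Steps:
$j = 81$
$A{\left(M,p \right)} = 2 + p$ ($A{\left(M,p \right)} = 2 + \left(0 + p\right) = 2 + p$)
$d{\left(S,G \right)} = 81 + S \left(2 + G\right)$ ($d{\left(S,G \right)} = \left(2 + G\right) S + 81 = S \left(2 + G\right) + 81 = 81 + S \left(2 + G\right)$)
$\frac{47441 + d{\left(-63,69 \right)}}{23069 - 328} = \frac{47441 + \left(81 - 63 \left(2 + 69\right)\right)}{23069 - 328} = \frac{47441 + \left(81 - 4473\right)}{22741} = \left(47441 + \left(81 - 4473\right)\right) \frac{1}{22741} = \left(47441 - 4392\right) \frac{1}{22741} = 43049 \cdot \frac{1}{22741} = \frac{43049}{22741}$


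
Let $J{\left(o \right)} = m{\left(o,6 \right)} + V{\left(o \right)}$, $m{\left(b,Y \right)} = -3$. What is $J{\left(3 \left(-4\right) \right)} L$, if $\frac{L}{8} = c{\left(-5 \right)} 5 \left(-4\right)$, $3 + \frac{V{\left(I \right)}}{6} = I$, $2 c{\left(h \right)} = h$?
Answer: $-37200$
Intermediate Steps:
$c{\left(h \right)} = \frac{h}{2}$
$V{\left(I \right)} = -18 + 6 I$
$L = 400$ ($L = 8 \cdot \frac{1}{2} \left(-5\right) 5 \left(-4\right) = 8 \left(- \frac{5}{2}\right) 5 \left(-4\right) = 8 \left(\left(- \frac{25}{2}\right) \left(-4\right)\right) = 8 \cdot 50 = 400$)
$J{\left(o \right)} = -21 + 6 o$ ($J{\left(o \right)} = -3 + \left(-18 + 6 o\right) = -21 + 6 o$)
$J{\left(3 \left(-4\right) \right)} L = \left(-21 + 6 \cdot 3 \left(-4\right)\right) 400 = \left(-21 + 6 \left(-12\right)\right) 400 = \left(-21 - 72\right) 400 = \left(-93\right) 400 = -37200$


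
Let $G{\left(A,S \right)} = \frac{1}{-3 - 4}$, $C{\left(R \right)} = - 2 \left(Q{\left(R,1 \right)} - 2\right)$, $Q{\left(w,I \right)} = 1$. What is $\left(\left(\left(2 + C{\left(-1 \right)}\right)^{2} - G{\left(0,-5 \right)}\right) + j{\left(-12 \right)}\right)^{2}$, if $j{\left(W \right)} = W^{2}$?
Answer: $\frac{1256641}{49} \approx 25646.0$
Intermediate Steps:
$C{\left(R \right)} = 2$ ($C{\left(R \right)} = - 2 \left(1 - 2\right) = \left(-2\right) \left(-1\right) = 2$)
$G{\left(A,S \right)} = - \frac{1}{7}$ ($G{\left(A,S \right)} = \frac{1}{-7} = - \frac{1}{7}$)
$\left(\left(\left(2 + C{\left(-1 \right)}\right)^{2} - G{\left(0,-5 \right)}\right) + j{\left(-12 \right)}\right)^{2} = \left(\left(\left(2 + 2\right)^{2} - - \frac{1}{7}\right) + \left(-12\right)^{2}\right)^{2} = \left(\left(4^{2} + \frac{1}{7}\right) + 144\right)^{2} = \left(\left(16 + \frac{1}{7}\right) + 144\right)^{2} = \left(\frac{113}{7} + 144\right)^{2} = \left(\frac{1121}{7}\right)^{2} = \frac{1256641}{49}$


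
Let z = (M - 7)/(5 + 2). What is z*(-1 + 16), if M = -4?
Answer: -165/7 ≈ -23.571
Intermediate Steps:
z = -11/7 (z = (-4 - 7)/(5 + 2) = -11/7 ≈ -1.5714)
z*(-1 + 16) = -11*(-1 + 16)/7 = -11/7*15 = -165/7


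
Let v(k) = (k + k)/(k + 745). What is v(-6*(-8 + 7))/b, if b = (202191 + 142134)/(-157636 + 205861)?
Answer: 7716/3447841 ≈ 0.0022379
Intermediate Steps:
v(k) = 2*k/(745 + k) (v(k) = (2*k)/(745 + k) = 2*k/(745 + k))
b = 4591/643 (b = 344325/48225 = 344325*(1/48225) = 4591/643 ≈ 7.1400)
v(-6*(-8 + 7))/b = (2*(-6*(-8 + 7))/(745 - 6*(-8 + 7)))/(4591/643) = (2*(-6*(-1))/(745 - 6*(-1)))*(643/4591) = (2*6/(745 + 6))*(643/4591) = (2*6/751)*(643/4591) = (2*6*(1/751))*(643/4591) = (12/751)*(643/4591) = 7716/3447841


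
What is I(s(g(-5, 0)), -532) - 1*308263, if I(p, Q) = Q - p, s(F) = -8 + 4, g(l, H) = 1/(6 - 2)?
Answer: -308791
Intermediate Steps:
g(l, H) = ¼ (g(l, H) = 1/4 = ¼)
s(F) = -4
I(s(g(-5, 0)), -532) - 1*308263 = (-532 - 1*(-4)) - 1*308263 = (-532 + 4) - 308263 = -528 - 308263 = -308791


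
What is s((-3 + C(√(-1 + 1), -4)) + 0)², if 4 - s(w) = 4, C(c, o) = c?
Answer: 0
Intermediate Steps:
s(w) = 0 (s(w) = 4 - 1*4 = 4 - 4 = 0)
s((-3 + C(√(-1 + 1), -4)) + 0)² = 0² = 0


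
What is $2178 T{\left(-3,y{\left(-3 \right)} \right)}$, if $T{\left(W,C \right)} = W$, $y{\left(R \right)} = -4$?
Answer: $-6534$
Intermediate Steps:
$2178 T{\left(-3,y{\left(-3 \right)} \right)} = 2178 \left(-3\right) = -6534$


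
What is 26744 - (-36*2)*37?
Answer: 29408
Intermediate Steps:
26744 - (-36*2)*37 = 26744 - (-72)*37 = 26744 - 1*(-2664) = 26744 + 2664 = 29408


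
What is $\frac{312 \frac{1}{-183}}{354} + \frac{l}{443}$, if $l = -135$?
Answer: $- \frac{1480631}{4783071} \approx -0.30956$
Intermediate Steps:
$\frac{312 \frac{1}{-183}}{354} + \frac{l}{443} = \frac{312 \frac{1}{-183}}{354} - \frac{135}{443} = 312 \left(- \frac{1}{183}\right) \frac{1}{354} - \frac{135}{443} = \left(- \frac{104}{61}\right) \frac{1}{354} - \frac{135}{443} = - \frac{52}{10797} - \frac{135}{443} = - \frac{1480631}{4783071}$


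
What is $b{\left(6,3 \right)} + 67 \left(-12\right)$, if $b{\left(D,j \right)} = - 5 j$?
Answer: $-819$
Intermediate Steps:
$b{\left(6,3 \right)} + 67 \left(-12\right) = \left(-5\right) 3 + 67 \left(-12\right) = -15 - 804 = -819$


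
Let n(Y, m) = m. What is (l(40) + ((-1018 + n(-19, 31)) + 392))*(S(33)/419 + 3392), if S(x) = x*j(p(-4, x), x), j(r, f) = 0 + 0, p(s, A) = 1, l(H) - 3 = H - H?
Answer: -2008064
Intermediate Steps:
l(H) = 3 (l(H) = 3 + (H - H) = 3 + 0 = 3)
j(r, f) = 0
S(x) = 0 (S(x) = x*0 = 0)
(l(40) + ((-1018 + n(-19, 31)) + 392))*(S(33)/419 + 3392) = (3 + ((-1018 + 31) + 392))*(0/419 + 3392) = (3 + (-987 + 392))*(0*(1/419) + 3392) = (3 - 595)*(0 + 3392) = -592*3392 = -2008064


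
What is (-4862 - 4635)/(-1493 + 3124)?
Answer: -9497/1631 ≈ -5.8228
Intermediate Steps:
(-4862 - 4635)/(-1493 + 3124) = -9497/1631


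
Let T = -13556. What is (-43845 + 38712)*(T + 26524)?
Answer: -66564744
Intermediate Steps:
(-43845 + 38712)*(T + 26524) = (-43845 + 38712)*(-13556 + 26524) = -5133*12968 = -66564744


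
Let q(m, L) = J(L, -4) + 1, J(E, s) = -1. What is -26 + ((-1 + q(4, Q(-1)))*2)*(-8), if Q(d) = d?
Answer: -10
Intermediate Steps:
q(m, L) = 0 (q(m, L) = -1 + 1 = 0)
-26 + ((-1 + q(4, Q(-1)))*2)*(-8) = -26 + ((-1 + 0)*2)*(-8) = -26 - 1*2*(-8) = -26 - 2*(-8) = -26 + 16 = -10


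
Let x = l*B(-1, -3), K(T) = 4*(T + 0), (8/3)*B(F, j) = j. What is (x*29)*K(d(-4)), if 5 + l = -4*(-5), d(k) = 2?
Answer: -3915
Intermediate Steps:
B(F, j) = 3*j/8
l = 15 (l = -5 - 4*(-5) = -5 + 20 = 15)
K(T) = 4*T
x = -135/8 (x = 15*((3/8)*(-3)) = 15*(-9/8) = -135/8 ≈ -16.875)
(x*29)*K(d(-4)) = (-135/8*29)*(4*2) = -3915/8*8 = -3915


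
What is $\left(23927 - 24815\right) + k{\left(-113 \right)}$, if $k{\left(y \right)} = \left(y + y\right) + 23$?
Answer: $-1091$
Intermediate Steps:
$k{\left(y \right)} = 23 + 2 y$ ($k{\left(y \right)} = 2 y + 23 = 23 + 2 y$)
$\left(23927 - 24815\right) + k{\left(-113 \right)} = \left(23927 - 24815\right) + \left(23 + 2 \left(-113\right)\right) = -888 + \left(23 - 226\right) = -888 - 203 = -1091$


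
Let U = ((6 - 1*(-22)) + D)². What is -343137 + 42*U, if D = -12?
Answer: -332385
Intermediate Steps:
U = 256 (U = ((6 - 1*(-22)) - 12)² = ((6 + 22) - 12)² = (28 - 12)² = 16² = 256)
-343137 + 42*U = -343137 + 42*256 = -343137 + 10752 = -332385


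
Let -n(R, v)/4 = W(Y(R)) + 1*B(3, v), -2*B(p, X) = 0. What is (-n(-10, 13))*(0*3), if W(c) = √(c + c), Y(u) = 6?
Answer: 0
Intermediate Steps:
B(p, X) = 0 (B(p, X) = -½*0 = 0)
W(c) = √2*√c (W(c) = √(2*c) = √2*√c)
n(R, v) = -8*√3 (n(R, v) = -4*(√2*√6 + 1*0) = -4*(2*√3 + 0) = -8*√3)
(-n(-10, 13))*(0*3) = (-(-8)*√3)*(0*3) = (8*√3)*0 = 0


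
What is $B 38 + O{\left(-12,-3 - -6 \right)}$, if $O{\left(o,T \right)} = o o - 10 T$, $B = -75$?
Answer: $-2736$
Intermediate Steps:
$O{\left(o,T \right)} = o^{2} - 10 T$
$B 38 + O{\left(-12,-3 - -6 \right)} = \left(-75\right) 38 + \left(\left(-12\right)^{2} - 10 \left(-3 - -6\right)\right) = -2850 + \left(144 - 10 \left(-3 + 6\right)\right) = -2850 + \left(144 - 30\right) = -2850 + 114 = -2736$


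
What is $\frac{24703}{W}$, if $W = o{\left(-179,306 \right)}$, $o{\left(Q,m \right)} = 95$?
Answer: $\frac{24703}{95} \approx 260.03$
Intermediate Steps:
$W = 95$
$\frac{24703}{W} = \frac{24703}{95}$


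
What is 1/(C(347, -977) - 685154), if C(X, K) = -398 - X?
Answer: -1/685899 ≈ -1.4579e-6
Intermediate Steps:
1/(C(347, -977) - 685154) = 1/((-398 - 1*347) - 685154) = 1/((-398 - 347) - 685154) = 1/(-745 - 685154) = 1/(-685899) = -1/685899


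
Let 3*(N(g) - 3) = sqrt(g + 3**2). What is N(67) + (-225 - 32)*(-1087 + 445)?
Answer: 164997 + 2*sqrt(19)/3 ≈ 1.6500e+5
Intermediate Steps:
N(g) = 3 + sqrt(9 + g)/3 (N(g) = 3 + sqrt(g + 3**2)/3 = 3 + sqrt(g + 9)/3 = 3 + sqrt(9 + g)/3)
N(67) + (-225 - 32)*(-1087 + 445) = (3 + sqrt(9 + 67)/3) + (-225 - 32)*(-1087 + 445) = (3 + sqrt(76)/3) - 257*(-642) = (3 + (2*sqrt(19))/3) + 164994 = (3 + 2*sqrt(19)/3) + 164994 = 164997 + 2*sqrt(19)/3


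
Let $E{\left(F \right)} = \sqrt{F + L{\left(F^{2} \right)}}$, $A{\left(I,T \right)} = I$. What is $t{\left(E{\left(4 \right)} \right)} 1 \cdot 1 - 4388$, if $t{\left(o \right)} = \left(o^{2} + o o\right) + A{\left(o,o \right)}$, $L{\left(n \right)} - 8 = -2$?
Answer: $-4368 + \sqrt{10} \approx -4364.8$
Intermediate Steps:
$L{\left(n \right)} = 6$ ($L{\left(n \right)} = 8 - 2 = 6$)
$E{\left(F \right)} = \sqrt{6 + F}$ ($E{\left(F \right)} = \sqrt{F + 6} = \sqrt{6 + F}$)
$t{\left(o \right)} = o + 2 o^{2}$ ($t{\left(o \right)} = \left(o^{2} + o o\right) + o = \left(o^{2} + o^{2}\right) + o = 2 o^{2} + o = o + 2 o^{2}$)
$t{\left(E{\left(4 \right)} \right)} 1 \cdot 1 - 4388 = \sqrt{6 + 4} \left(1 + 2 \sqrt{6 + 4}\right) 1 \cdot 1 - 4388 = \sqrt{10} \left(1 + 2 \sqrt{10}\right) 1 \cdot 1 - 4388 = \sqrt{10} \left(1 + 2 \sqrt{10}\right) 1 - 4388 = \sqrt{10} \left(1 + 2 \sqrt{10}\right) - 4388 = -4388 + \sqrt{10} \left(1 + 2 \sqrt{10}\right)$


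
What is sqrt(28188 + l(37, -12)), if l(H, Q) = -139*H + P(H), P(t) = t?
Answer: sqrt(23082) ≈ 151.93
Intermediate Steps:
l(H, Q) = -138*H (l(H, Q) = -139*H + H = -138*H)
sqrt(28188 + l(37, -12)) = sqrt(28188 - 138*37) = sqrt(28188 - 5106) = sqrt(23082)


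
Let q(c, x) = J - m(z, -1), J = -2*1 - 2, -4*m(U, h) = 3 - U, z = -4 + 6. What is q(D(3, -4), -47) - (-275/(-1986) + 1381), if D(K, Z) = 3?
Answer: -5500777/3972 ≈ -1384.9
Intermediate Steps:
z = 2
m(U, h) = -3/4 + U/4 (m(U, h) = -(3 - U)/4 = -3/4 + U/4)
J = -4 (J = -2 - 2 = -4)
q(c, x) = -15/4 (q(c, x) = -4 - (-3/4 + (1/4)*2) = -4 - (-3/4 + 1/2) = -4 - 1*(-1/4) = -4 + 1/4 = -15/4)
q(D(3, -4), -47) - (-275/(-1986) + 1381) = -15/4 - (-275/(-1986) + 1381) = -15/4 - (-275*(-1/1986) + 1381) = -15/4 - (275/1986 + 1381) = -15/4 - 1*2742941/1986 = -15/4 - 2742941/1986 = -5500777/3972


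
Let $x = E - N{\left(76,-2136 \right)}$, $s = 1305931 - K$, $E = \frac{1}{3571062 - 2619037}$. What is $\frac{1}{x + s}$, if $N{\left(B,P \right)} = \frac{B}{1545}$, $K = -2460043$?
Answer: $\frac{294175725}{1107858117310679} \approx 2.6554 \cdot 10^{-7}$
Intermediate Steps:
$N{\left(B,P \right)} = \frac{B}{1545}$ ($N{\left(B,P \right)} = B \frac{1}{1545} = \frac{B}{1545}$)
$E = \frac{1}{952025} \approx 1.0504 \cdot 10^{-6}$
$s = 3765974$ ($s = 1305931 - -2460043 = 1305931 + 2460043 = 3765974$)
$x = - \frac{14470471}{294175725}$ ($x = \frac{1}{952025} - \frac{1}{1545} \cdot 76 = \frac{1}{952025} - \frac{76}{1545} = - \frac{14470471}{294175725} \approx -0.04919$)
$\frac{1}{x + s} = \frac{1}{- \frac{14470471}{294175725} + 3765974} = \frac{1}{\frac{1107858117310679}{294175725}} = \frac{294175725}{1107858117310679}$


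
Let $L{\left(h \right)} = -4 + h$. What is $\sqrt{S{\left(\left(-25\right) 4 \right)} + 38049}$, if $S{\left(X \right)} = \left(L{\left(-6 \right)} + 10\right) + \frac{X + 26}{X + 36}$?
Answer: $\frac{\sqrt{2435210}}{8} \approx 195.06$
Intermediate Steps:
$S{\left(X \right)} = \frac{26 + X}{36 + X}$ ($S{\left(X \right)} = \left(\left(-4 - 6\right) + 10\right) + \frac{X + 26}{X + 36} = \left(-10 + 10\right) + \frac{26 + X}{36 + X} = 0 + \frac{26 + X}{36 + X} = \frac{26 + X}{36 + X}$)
$\sqrt{S{\left(\left(-25\right) 4 \right)} + 38049} = \sqrt{\frac{26 - 100}{36 - 100} + 38049} = \sqrt{\frac{1}{-64} \left(-74\right) + 38049} = \sqrt{\left(- \frac{1}{64}\right) \left(-74\right) + 38049} = \sqrt{\frac{37}{32} + 38049} = \sqrt{\frac{1217605}{32}} = \frac{\sqrt{2435210}}{8}$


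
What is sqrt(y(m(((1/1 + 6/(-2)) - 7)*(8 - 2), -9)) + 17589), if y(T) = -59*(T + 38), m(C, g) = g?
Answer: sqrt(15878) ≈ 126.01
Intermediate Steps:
y(T) = -2242 - 59*T (y(T) = -59*(38 + T) = -2242 - 59*T)
sqrt(y(m(((1/1 + 6/(-2)) - 7)*(8 - 2), -9)) + 17589) = sqrt((-2242 - 59*(-9)) + 17589) = sqrt((-2242 + 531) + 17589) = sqrt(-1711 + 17589) = sqrt(15878)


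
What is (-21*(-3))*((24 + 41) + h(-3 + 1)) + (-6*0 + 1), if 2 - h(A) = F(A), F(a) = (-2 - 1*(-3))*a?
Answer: 4348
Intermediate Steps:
F(a) = a (F(a) = (-2 + 3)*a = 1*a = a)
h(A) = 2 - A
(-21*(-3))*((24 + 41) + h(-3 + 1)) + (-6*0 + 1) = (-21*(-3))*((24 + 41) + (2 - (-3 + 1))) + (-6*0 + 1) = 63*(65 + (2 - 1*(-2))) + (0 + 1) = 63*(65 + (2 + 2)) + 1 = 63*(65 + 4) + 1 = 63*69 + 1 = 4347 + 1 = 4348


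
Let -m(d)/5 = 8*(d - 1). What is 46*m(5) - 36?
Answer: -7396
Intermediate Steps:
m(d) = 40 - 40*d (m(d) = -40*(d - 1) = -40*(-1 + d) = -5*(-8 + 8*d) = 40 - 40*d)
46*m(5) - 36 = 46*(40 - 40*5) - 36 = 46*(40 - 200) - 36 = 46*(-160) - 36 = -7360 - 36 = -7396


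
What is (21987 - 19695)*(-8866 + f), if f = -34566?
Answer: -99546144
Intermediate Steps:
(21987 - 19695)*(-8866 + f) = (21987 - 19695)*(-8866 - 34566) = 2292*(-43432) = -99546144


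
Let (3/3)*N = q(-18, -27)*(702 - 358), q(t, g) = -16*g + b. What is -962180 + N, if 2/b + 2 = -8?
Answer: -4068204/5 ≈ -8.1364e+5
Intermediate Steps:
b = -1/5 (b = 2/(-2 - 8) = 2/(-10) = 2*(-1/10) = -1/5 ≈ -0.20000)
q(t, g) = -1/5 - 16*g (q(t, g) = -16*g - 1/5 = -1/5 - 16*g)
N = 742696/5 (N = (-1/5 - 16*(-27))*(702 - 358) = (-1/5 + 432)*344 = (2159/5)*344 = 742696/5 ≈ 1.4854e+5)
-962180 + N = -962180 + 742696/5 = -4068204/5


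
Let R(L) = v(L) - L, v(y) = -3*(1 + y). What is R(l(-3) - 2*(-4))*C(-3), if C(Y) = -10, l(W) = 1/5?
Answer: 358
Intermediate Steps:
l(W) = 1/5
v(y) = -3 - 3*y
R(L) = -3 - 4*L (R(L) = (-3 - 3*L) - L = -3 - 4*L)
R(l(-3) - 2*(-4))*C(-3) = (-3 - 4*(1/5 - 2*(-4)))*(-10) = (-3 - 4*(1/5 + 8))*(-10) = (-3 - 4*41/5)*(-10) = (-3 - 164/5)*(-10) = -179/5*(-10) = 358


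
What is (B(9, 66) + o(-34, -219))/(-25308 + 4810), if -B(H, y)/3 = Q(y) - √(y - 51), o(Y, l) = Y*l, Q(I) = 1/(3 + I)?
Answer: -171257/471454 - 3*√15/20498 ≈ -0.36382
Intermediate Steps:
B(H, y) = -3/(3 + y) + 3*√(-51 + y) (B(H, y) = -3*(1/(3 + y) - √(y - 51)) = -3*(1/(3 + y) - √(-51 + y)) = -3/(3 + y) + 3*√(-51 + y))
(B(9, 66) + o(-34, -219))/(-25308 + 4810) = (3*(-1 + √(-51 + 66)*(3 + 66))/(3 + 66) - 34*(-219))/(-25308 + 4810) = (3*(-1 + √15*69)/69 + 7446)/(-20498) = (3*(1/69)*(-1 + 69*√15) + 7446)*(-1/20498) = ((-1/23 + 3*√15) + 7446)*(-1/20498) = (171257/23 + 3*√15)*(-1/20498) = -171257/471454 - 3*√15/20498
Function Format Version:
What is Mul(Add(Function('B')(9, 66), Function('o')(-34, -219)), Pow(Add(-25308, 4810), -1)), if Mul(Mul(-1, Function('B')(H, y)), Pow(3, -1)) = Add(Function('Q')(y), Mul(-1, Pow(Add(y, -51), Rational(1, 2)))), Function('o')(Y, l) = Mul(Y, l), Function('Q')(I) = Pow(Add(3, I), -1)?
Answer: Add(Rational(-171257, 471454), Mul(Rational(-3, 20498), Pow(15, Rational(1, 2)))) ≈ -0.36382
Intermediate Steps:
Function('B')(H, y) = Add(Mul(-3, Pow(Add(3, y), -1)), Mul(3, Pow(Add(-51, y), Rational(1, 2)))) (Function('B')(H, y) = Mul(-3, Add(Pow(Add(3, y), -1), Mul(-1, Pow(Add(y, -51), Rational(1, 2))))) = Mul(-3, Add(Pow(Add(3, y), -1), Mul(-1, Pow(Add(-51, y), Rational(1, 2))))) = Add(Mul(-3, Pow(Add(3, y), -1)), Mul(3, Pow(Add(-51, y), Rational(1, 2)))))
Mul(Add(Function('B')(9, 66), Function('o')(-34, -219)), Pow(Add(-25308, 4810), -1)) = Mul(Add(Mul(3, Pow(Add(3, 66), -1), Add(-1, Mul(Pow(Add(-51, 66), Rational(1, 2)), Add(3, 66)))), Mul(-34, -219)), Pow(Add(-25308, 4810), -1)) = Mul(Add(Mul(3, Pow(69, -1), Add(-1, Mul(Pow(15, Rational(1, 2)), 69))), 7446), Pow(-20498, -1)) = Mul(Add(Mul(3, Rational(1, 69), Add(-1, Mul(69, Pow(15, Rational(1, 2))))), 7446), Rational(-1, 20498)) = Mul(Add(Add(Rational(-1, 23), Mul(3, Pow(15, Rational(1, 2)))), 7446), Rational(-1, 20498)) = Mul(Add(Rational(171257, 23), Mul(3, Pow(15, Rational(1, 2)))), Rational(-1, 20498)) = Add(Rational(-171257, 471454), Mul(Rational(-3, 20498), Pow(15, Rational(1, 2))))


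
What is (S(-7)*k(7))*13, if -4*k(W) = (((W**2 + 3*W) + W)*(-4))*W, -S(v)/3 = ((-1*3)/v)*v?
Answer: 63063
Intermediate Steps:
S(v) = 9 (S(v) = -3*(-1*3)/v*v = -3*(-3/v)*v = -3*(-3) = 9)
k(W) = -W*(-16*W - 4*W**2)/4 (k(W) = -((W**2 + 3*W) + W)*(-4)*W/4 = -(W**2 + 4*W)*(-4)*W/4 = -(-16*W - 4*W**2)*W/4 = -W*(-16*W - 4*W**2)/4)
(S(-7)*k(7))*13 = (9*(7**2*(4 + 7)))*13 = (9*(49*11))*13 = (9*539)*13 = 4851*13 = 63063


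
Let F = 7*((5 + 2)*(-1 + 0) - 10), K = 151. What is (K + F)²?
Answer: 1024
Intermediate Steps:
F = -119 (F = 7*(7*(-1) - 10) = 7*(-7 - 10) = 7*(-17) = -119)
(K + F)² = (151 - 119)² = 32² = 1024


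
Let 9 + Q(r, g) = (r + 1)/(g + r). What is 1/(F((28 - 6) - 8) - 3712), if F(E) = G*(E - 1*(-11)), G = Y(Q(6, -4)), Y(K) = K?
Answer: -2/7699 ≈ -0.00025977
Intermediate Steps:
Q(r, g) = -9 + (1 + r)/(g + r) (Q(r, g) = -9 + (r + 1)/(g + r) = -9 + (1 + r)/(g + r))
G = -11/2 (G = (1 - 9*(-4) - 8*6)/(-4 + 6) = (1 + 36 - 48)/2 = (½)*(-11) = -11/2 ≈ -5.5000)
F(E) = -121/2 - 11*E/2 (F(E) = -11*(E - 1*(-11))/2 = -11*(E + 11)/2 = -11*(11 + E)/2 = -121/2 - 11*E/2)
1/(F((28 - 6) - 8) - 3712) = 1/((-121/2 - 11*((28 - 6) - 8)/2) - 3712) = 1/((-121/2 - 11*(22 - 8)/2) - 3712) = 1/((-121/2 - 11/2*14) - 3712) = 1/((-121/2 - 77) - 3712) = 1/(-275/2 - 3712) = 1/(-7699/2) = -2/7699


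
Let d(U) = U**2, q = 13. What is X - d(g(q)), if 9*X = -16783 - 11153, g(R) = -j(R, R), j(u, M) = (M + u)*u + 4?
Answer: -120068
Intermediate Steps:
j(u, M) = 4 + u*(M + u) (j(u, M) = u*(M + u) + 4 = 4 + u*(M + u))
g(R) = -4 - 2*R**2 (g(R) = -(4 + R**2 + R*R) = -(4 + R**2 + R**2) = -(4 + 2*R**2) = -4 - 2*R**2)
X = -3104 (X = (-16783 - 11153)/9 = (1/9)*(-27936) = -3104)
X - d(g(q)) = -3104 - (-4 - 2*13**2)**2 = -3104 - (-4 - 2*169)**2 = -3104 - (-4 - 338)**2 = -3104 - 1*(-342)**2 = -3104 - 1*116964 = -3104 - 116964 = -120068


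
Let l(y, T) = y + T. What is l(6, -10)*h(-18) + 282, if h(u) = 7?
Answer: 254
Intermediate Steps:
l(y, T) = T + y
l(6, -10)*h(-18) + 282 = (-10 + 6)*7 + 282 = -4*7 + 282 = -28 + 282 = 254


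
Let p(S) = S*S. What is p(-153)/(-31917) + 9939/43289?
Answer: -232043046/460551671 ≈ -0.50384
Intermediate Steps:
p(S) = S²
p(-153)/(-31917) + 9939/43289 = (-153)²/(-31917) + 9939/43289 = 23409*(-1/31917) + 9939*(1/43289) = -7803/10639 + 9939/43289 = -232043046/460551671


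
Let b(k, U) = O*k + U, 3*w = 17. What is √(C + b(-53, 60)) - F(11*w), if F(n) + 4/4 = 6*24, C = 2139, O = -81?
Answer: -143 + 2*√1623 ≈ -62.427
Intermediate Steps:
w = 17/3 (w = (⅓)*17 = 17/3 ≈ 5.6667)
F(n) = 143 (F(n) = -1 + 6*24 = -1 + 144 = 143)
b(k, U) = U - 81*k (b(k, U) = -81*k + U = U - 81*k)
√(C + b(-53, 60)) - F(11*w) = √(2139 + (60 - 81*(-53))) - 1*143 = √(2139 + (60 + 4293)) - 143 = √(2139 + 4353) - 143 = √6492 - 143 = 2*√1623 - 143 = -143 + 2*√1623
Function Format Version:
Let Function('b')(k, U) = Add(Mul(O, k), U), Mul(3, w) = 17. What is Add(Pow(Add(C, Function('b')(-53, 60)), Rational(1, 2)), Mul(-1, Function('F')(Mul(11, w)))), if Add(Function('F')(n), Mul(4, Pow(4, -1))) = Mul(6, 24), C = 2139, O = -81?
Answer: Add(-143, Mul(2, Pow(1623, Rational(1, 2)))) ≈ -62.427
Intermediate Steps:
w = Rational(17, 3) (w = Mul(Rational(1, 3), 17) = Rational(17, 3) ≈ 5.6667)
Function('F')(n) = 143 (Function('F')(n) = Add(-1, Mul(6, 24)) = Add(-1, 144) = 143)
Function('b')(k, U) = Add(U, Mul(-81, k)) (Function('b')(k, U) = Add(Mul(-81, k), U) = Add(U, Mul(-81, k)))
Add(Pow(Add(C, Function('b')(-53, 60)), Rational(1, 2)), Mul(-1, Function('F')(Mul(11, w)))) = Add(Pow(Add(2139, Add(60, Mul(-81, -53))), Rational(1, 2)), Mul(-1, 143)) = Add(Pow(Add(2139, Add(60, 4293)), Rational(1, 2)), -143) = Add(Pow(Add(2139, 4353), Rational(1, 2)), -143) = Add(Pow(6492, Rational(1, 2)), -143) = Add(Mul(2, Pow(1623, Rational(1, 2))), -143) = Add(-143, Mul(2, Pow(1623, Rational(1, 2))))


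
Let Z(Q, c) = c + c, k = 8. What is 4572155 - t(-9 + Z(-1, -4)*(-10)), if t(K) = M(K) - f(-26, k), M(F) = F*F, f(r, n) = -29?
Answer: 4567085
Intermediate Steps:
Z(Q, c) = 2*c
M(F) = F²
t(K) = 29 + K² (t(K) = K² - 1*(-29) = K² + 29 = 29 + K²)
4572155 - t(-9 + Z(-1, -4)*(-10)) = 4572155 - (29 + (-9 + (2*(-4))*(-10))²) = 4572155 - (29 + (-9 - 8*(-10))²) = 4572155 - (29 + (-9 + 80)²) = 4572155 - (29 + 71²) = 4572155 - (29 + 5041) = 4572155 - 1*5070 = 4572155 - 5070 = 4567085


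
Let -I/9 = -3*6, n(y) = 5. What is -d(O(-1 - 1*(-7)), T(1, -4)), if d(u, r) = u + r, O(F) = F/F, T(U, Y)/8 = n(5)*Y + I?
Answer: -1137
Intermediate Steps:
I = 162 (I = -(-27)*6 = -9*(-18) = 162)
T(U, Y) = 1296 + 40*Y (T(U, Y) = 8*(5*Y + 162) = 8*(162 + 5*Y) = 1296 + 40*Y)
O(F) = 1
d(u, r) = r + u
-d(O(-1 - 1*(-7)), T(1, -4)) = -((1296 + 40*(-4)) + 1) = -((1296 - 160) + 1) = -(1136 + 1) = -1*1137 = -1137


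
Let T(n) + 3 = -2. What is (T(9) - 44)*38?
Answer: -1862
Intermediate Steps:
T(n) = -5 (T(n) = -3 - 2 = -5)
(T(9) - 44)*38 = (-5 - 44)*38 = -49*38 = -1862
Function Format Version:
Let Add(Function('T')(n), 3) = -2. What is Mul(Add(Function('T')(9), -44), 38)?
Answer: -1862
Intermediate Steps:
Function('T')(n) = -5 (Function('T')(n) = Add(-3, -2) = -5)
Mul(Add(Function('T')(9), -44), 38) = Mul(Add(-5, -44), 38) = Mul(-49, 38) = -1862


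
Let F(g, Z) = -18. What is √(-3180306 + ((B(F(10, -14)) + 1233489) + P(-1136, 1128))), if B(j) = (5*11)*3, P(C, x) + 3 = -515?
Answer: I*√1947170 ≈ 1395.4*I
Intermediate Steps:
P(C, x) = -518 (P(C, x) = -3 - 515 = -518)
B(j) = 165 (B(j) = 55*3 = 165)
√(-3180306 + ((B(F(10, -14)) + 1233489) + P(-1136, 1128))) = √(-3180306 + ((165 + 1233489) - 518)) = √(-3180306 + (1233654 - 518)) = √(-3180306 + 1233136) = √(-1947170) = I*√1947170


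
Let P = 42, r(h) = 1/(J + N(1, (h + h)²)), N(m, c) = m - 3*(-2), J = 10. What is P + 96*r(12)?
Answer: 810/17 ≈ 47.647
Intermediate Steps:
N(m, c) = 6 + m (N(m, c) = m + 6 = 6 + m)
r(h) = 1/17 (r(h) = 1/(10 + (6 + 1)) = 1/(10 + 7) = 1/17)
P + 96*r(12) = 42 + 96*(1/17) = 42 + 96/17 = 810/17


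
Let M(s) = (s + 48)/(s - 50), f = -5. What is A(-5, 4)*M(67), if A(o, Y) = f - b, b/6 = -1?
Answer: 115/17 ≈ 6.7647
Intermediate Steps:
b = -6 (b = 6*(-1) = -6)
A(o, Y) = 1 (A(o, Y) = -5 - 1*(-6) = -5 + 6 = 1)
M(s) = (48 + s)/(-50 + s)
A(-5, 4)*M(67) = 1*((48 + 67)/(-50 + 67)) = 1*(115/17) = 115/17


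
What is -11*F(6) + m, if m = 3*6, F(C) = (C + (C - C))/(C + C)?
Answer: 25/2 ≈ 12.500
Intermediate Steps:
F(C) = ½ (F(C) = (C + 0)/((2*C)) = C*(1/(2*C)) = ½)
m = 18
-11*F(6) + m = -11*½ + 18 = -11/2 + 18 = 25/2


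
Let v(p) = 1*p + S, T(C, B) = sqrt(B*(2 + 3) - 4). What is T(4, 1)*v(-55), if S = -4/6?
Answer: -167/3 ≈ -55.667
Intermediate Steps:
S = -2/3 (S = -4*1/6 = -2/3 ≈ -0.66667)
T(C, B) = sqrt(-4 + 5*B) (T(C, B) = sqrt(B*5 - 4) = sqrt(5*B - 4) = sqrt(-4 + 5*B))
v(p) = -2/3 + p (v(p) = 1*p - 2/3 = p - 2/3 = -2/3 + p)
T(4, 1)*v(-55) = sqrt(-4 + 5*1)*(-2/3 - 55) = sqrt(-4 + 5)*(-167/3) = sqrt(1)*(-167/3) = 1*(-167/3) = -167/3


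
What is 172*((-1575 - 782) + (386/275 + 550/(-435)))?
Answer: -9698717596/23925 ≈ -4.0538e+5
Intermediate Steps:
172*((-1575 - 782) + (386/275 + 550/(-435))) = 172*(-2357 + (386*(1/275) + 550*(-1/435))) = 172*(-2357 + (386/275 - 110/87)) = 172*(-2357 + 3332/23925) = 172*(-56387893/23925) = -9698717596/23925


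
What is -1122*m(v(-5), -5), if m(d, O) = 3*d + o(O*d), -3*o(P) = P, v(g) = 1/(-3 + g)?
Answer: 1309/2 ≈ 654.50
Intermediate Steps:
o(P) = -P/3
m(d, O) = 3*d - O*d/3
-1122*m(v(-5), -5) = -374*(9 - 1*(-5))/(-3 - 5) = -374*(9 + 5)/(-8) = -374*(-1)*14/8 = -1122*(-7/12) = 1309/2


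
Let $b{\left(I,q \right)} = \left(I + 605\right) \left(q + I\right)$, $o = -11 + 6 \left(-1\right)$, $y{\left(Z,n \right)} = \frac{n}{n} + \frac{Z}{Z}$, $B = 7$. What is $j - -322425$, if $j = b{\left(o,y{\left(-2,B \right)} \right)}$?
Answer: $313605$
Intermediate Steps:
$y{\left(Z,n \right)} = 2$ ($y{\left(Z,n \right)} = 1 + 1 = 2$)
$o = -17$ ($o = -11 - 6 = -17$)
$b{\left(I,q \right)} = \left(605 + I\right) \left(I + q\right)$
$j = -8820$ ($j = \left(-17\right)^{2} + 605 \left(-17\right) + 605 \cdot 2 - 34 = 289 - 10285 + 1210 - 34 = -8820$)
$j - -322425 = -8820 - -322425 = -8820 + 322425 = 313605$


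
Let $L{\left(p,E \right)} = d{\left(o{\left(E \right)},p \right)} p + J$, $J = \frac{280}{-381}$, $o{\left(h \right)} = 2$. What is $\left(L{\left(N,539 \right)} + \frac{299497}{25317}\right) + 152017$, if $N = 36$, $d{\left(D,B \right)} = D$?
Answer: $\frac{489041199250}{3215259} \approx 1.521 \cdot 10^{5}$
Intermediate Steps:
$J = - \frac{280}{381}$ ($J = 280 \left(- \frac{1}{381}\right) = - \frac{280}{381} \approx -0.73491$)
$L{\left(p,E \right)} = - \frac{280}{381} + 2 p$ ($L{\left(p,E \right)} = 2 p - \frac{280}{381} = - \frac{280}{381} + 2 p$)
$\left(L{\left(N,539 \right)} + \frac{299497}{25317}\right) + 152017 = \left(\left(- \frac{280}{381} + 2 \cdot 36\right) + \frac{299497}{25317}\right) + 152017 = \left(\left(- \frac{280}{381} + 72\right) + 299497 \cdot \frac{1}{25317}\right) + 152017 = \left(\frac{27152}{381} + \frac{299497}{25317}\right) + 152017 = \frac{267171847}{3215259} + 152017 = \frac{489041199250}{3215259}$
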